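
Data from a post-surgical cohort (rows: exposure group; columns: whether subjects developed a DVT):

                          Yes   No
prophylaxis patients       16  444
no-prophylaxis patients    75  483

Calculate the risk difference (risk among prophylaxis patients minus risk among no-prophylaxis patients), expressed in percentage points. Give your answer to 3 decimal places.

-9.963

risk, prophylaxis patients = 16/460 = 0.03478
risk, no-prophylaxis patients = 75/558 = 0.13441
risk difference = 0.03478 − 0.13441 = -0.09963 → -9.963 percentage points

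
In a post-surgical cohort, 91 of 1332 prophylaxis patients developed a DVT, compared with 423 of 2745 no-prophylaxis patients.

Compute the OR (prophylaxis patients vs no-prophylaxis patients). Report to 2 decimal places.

OR = (91 × 2322) / (1241 × 423) = 211302/524943 ≈ 0.40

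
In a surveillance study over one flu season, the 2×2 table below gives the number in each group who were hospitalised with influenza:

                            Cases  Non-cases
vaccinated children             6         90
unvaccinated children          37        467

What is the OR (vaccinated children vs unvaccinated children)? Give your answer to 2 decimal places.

OR = (6 × 467) / (90 × 37) = 2802/3330 ≈ 0.84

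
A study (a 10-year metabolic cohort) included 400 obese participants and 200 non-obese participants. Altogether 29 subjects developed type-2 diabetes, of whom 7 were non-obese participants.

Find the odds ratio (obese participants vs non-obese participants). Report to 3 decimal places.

1.605

obese participants with the outcome: 29 − 7 = 22
obese participants without the outcome: 400 − 22 = 378
non-obese participants without the outcome: 200 − 7 = 193
OR = (22 × 193) / (378 × 7) = 4246/2646 ≈ 1.605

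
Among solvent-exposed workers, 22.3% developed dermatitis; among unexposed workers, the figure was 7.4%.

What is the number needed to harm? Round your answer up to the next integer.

NNH = 7

absolute risk difference = 0.149000
1 / 0.149000 = 6.711 → round up → 7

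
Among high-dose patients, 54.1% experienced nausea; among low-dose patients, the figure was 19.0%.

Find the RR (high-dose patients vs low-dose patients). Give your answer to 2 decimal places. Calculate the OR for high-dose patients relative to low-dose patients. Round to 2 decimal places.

RR = 0.5410 / 0.1900 = 2.85
odds, high-dose patients = 0.5410/0.4590 = 1.1786
odds, low-dose patients = 0.1900/0.8100 = 0.2346
OR = 1.1786 / 0.2346 = 5.02

RR = 2.85; OR = 5.02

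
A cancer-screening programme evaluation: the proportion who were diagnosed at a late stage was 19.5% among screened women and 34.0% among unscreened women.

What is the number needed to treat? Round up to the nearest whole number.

NNT = 7

absolute risk difference = 0.145000
1 / 0.145000 = 6.897 → round up → 7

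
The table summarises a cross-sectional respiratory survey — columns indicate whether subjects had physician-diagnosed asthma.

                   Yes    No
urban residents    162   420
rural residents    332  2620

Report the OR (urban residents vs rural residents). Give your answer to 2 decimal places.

OR = (162 × 2620) / (420 × 332) = 424440/139440 ≈ 3.04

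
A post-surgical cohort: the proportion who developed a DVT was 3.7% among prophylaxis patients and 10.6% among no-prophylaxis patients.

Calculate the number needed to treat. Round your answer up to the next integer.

absolute risk difference = 0.069000
1 / 0.069000 = 14.493 → round up → 15

15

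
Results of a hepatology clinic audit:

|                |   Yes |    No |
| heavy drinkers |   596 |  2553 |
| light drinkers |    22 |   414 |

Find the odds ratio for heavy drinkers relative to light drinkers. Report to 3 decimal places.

OR = (596 × 414) / (2553 × 22) = 246744/56166 ≈ 4.393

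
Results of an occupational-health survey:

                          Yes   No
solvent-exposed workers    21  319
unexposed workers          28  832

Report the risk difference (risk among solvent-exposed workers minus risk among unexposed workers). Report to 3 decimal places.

0.029

risk, solvent-exposed workers = 21/340 = 0.06176
risk, unexposed workers = 28/860 = 0.03256
risk difference = 0.06176 − 0.03256 = 0.029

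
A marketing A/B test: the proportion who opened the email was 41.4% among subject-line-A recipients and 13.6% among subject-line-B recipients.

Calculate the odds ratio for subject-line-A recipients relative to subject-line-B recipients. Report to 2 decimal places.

odds, subject-line-A recipients = 0.4140/0.5860 = 0.7065
odds, subject-line-B recipients = 0.1360/0.8640 = 0.1574
OR = 0.7065 / 0.1574 = 4.49

OR = 4.49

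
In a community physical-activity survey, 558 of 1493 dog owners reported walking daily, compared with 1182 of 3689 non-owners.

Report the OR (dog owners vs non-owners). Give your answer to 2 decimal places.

OR = (558 × 2507) / (935 × 1182) = 1398906/1105170 ≈ 1.27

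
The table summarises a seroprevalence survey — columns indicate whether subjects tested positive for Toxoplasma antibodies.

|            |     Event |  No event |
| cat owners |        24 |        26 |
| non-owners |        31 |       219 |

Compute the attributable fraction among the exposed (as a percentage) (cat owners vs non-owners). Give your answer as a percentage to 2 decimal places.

AR% ≈ 74.17%

risk, cat owners = 24/50 = 0.4800
risk, non-owners = 31/250 = 0.1240
AR% = (0.4800 − 0.1240) / 0.4800 = 0.7417 → 74.17%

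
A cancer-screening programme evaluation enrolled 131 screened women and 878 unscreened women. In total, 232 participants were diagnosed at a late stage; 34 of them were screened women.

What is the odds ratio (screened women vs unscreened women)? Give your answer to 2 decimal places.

OR ≈ 1.20

screened women without the outcome: 131 − 34 = 97
unscreened women with the outcome: 232 − 34 = 198
unscreened women without the outcome: 878 − 198 = 680
OR = (34 × 680) / (97 × 198) = 23120/19206 ≈ 1.20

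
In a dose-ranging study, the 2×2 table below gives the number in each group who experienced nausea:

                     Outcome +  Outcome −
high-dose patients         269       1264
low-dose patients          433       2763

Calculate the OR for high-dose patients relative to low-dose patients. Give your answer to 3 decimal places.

OR = (269 × 2763) / (1264 × 433) = 743247/547312 ≈ 1.358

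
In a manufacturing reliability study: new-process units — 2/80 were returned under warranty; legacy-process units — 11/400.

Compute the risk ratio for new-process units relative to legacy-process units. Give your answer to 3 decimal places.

risk, new-process units = 2/80 = 0.02500
risk, legacy-process units = 11/400 = 0.02750
RR = 0.02500 / 0.02750 = 0.909

RR = 0.909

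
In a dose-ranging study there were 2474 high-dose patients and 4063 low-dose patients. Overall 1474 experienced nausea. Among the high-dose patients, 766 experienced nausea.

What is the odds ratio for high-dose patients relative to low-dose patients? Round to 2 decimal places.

high-dose patients without the outcome: 2474 − 766 = 1708
low-dose patients with the outcome: 1474 − 766 = 708
low-dose patients without the outcome: 4063 − 708 = 3355
OR = (766 × 3355) / (1708 × 708) = 2569930/1209264 ≈ 2.13

2.13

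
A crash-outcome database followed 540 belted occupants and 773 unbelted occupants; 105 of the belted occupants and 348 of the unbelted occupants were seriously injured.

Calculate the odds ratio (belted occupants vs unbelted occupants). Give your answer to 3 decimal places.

odds, belted occupants = 105/435 = 0.2414
odds, unbelted occupants = 348/425 = 0.8188
OR = 0.2414 / 0.8188 = 0.295

OR = 0.295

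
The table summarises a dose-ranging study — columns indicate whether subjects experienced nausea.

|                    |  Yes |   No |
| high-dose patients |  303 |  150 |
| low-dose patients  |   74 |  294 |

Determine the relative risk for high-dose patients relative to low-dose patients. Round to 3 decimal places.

RR = 3.326

risk, high-dose patients = 303/453 = 0.6689
risk, low-dose patients = 74/368 = 0.2011
RR = 0.6689 / 0.2011 = 3.326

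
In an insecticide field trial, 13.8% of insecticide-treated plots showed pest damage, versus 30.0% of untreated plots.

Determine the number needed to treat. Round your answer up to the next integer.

absolute risk difference = 0.162000
1 / 0.162000 = 6.173 → round up → 7

7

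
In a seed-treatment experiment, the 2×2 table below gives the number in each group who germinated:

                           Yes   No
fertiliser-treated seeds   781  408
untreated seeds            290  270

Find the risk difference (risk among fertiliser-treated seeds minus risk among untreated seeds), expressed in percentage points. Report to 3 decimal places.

risk, fertiliser-treated seeds = 781/1189 = 0.6569
risk, untreated seeds = 290/560 = 0.5179
risk difference = 0.6569 − 0.5179 = 0.1390 → 13.900 percentage points

13.900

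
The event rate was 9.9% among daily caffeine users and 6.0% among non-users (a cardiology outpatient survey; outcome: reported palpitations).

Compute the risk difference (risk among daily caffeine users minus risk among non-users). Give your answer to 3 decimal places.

risk difference = 0.0990 − 0.0600 = 0.039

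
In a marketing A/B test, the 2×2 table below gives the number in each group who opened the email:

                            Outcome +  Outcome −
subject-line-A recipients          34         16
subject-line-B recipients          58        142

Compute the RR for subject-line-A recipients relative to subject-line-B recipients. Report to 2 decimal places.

risk, subject-line-A recipients = 34/50 = 0.6800
risk, subject-line-B recipients = 58/200 = 0.2900
RR = 0.6800 / 0.2900 = 2.34

RR ≈ 2.34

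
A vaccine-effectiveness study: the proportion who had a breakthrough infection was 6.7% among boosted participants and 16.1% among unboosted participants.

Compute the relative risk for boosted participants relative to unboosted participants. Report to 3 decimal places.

RR = 0.0670 / 0.1610 = 0.416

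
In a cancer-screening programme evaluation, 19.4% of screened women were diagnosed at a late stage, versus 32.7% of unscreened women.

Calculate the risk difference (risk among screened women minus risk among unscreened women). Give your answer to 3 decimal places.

risk difference = 0.1940 − 0.3270 = -0.133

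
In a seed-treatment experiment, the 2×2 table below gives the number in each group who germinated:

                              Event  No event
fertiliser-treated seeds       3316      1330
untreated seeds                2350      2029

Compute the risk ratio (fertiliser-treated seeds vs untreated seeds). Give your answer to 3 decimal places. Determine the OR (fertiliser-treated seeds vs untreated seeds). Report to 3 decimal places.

risk, fertiliser-treated seeds = 3316/4646 = 0.7137
risk, untreated seeds = 2350/4379 = 0.5367
RR = 0.7137 / 0.5367 = 1.330
odds, fertiliser-treated seeds = 3316/1330 = 2.4932
odds, untreated seeds = 2350/2029 = 1.1582
OR = 2.4932 / 1.1582 = 2.153

RR = 1.330; OR = 2.153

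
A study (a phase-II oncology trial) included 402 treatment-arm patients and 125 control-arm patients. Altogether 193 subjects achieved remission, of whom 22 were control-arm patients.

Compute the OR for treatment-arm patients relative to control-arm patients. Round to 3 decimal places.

treatment-arm patients with the outcome: 193 − 22 = 171
treatment-arm patients without the outcome: 402 − 171 = 231
control-arm patients without the outcome: 125 − 22 = 103
odds, treatment-arm patients = 171/231 = 0.7403
odds, control-arm patients = 22/103 = 0.2136
OR = 0.7403 / 0.2136 = 3.466

OR ≈ 3.466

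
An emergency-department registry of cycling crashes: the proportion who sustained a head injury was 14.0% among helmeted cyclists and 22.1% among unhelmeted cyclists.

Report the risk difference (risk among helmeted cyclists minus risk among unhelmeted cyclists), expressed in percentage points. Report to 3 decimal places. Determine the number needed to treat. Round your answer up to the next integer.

risk difference = 0.1400 − 0.2210 = -0.0810 → -8.100 percentage points
absolute risk difference = 0.081000
1 / 0.081000 = 12.346 → round up → 13

RD = -8.100; NNT = 13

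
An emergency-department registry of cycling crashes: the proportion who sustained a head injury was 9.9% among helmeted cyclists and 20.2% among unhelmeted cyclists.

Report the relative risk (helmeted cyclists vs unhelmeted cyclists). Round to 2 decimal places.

RR = 0.0990 / 0.2020 = 0.49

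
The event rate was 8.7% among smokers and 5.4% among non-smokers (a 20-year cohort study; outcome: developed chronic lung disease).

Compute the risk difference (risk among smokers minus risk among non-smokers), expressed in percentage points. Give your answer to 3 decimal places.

risk difference = 0.0870 − 0.0540 = 0.0330 → 3.300 percentage points

RD = 3.300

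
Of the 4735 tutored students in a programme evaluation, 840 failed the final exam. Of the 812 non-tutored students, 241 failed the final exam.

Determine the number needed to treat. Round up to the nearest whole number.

risk, tutored students = 840/4735 = 0.177402
risk, non-tutored students = 241/812 = 0.296798
absolute risk difference = 0.119396
1 / 0.119396 = 8.375 → round up → 9

9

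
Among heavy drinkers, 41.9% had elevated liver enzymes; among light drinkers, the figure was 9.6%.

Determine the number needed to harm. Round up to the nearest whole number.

absolute risk difference = 0.323000
1 / 0.323000 = 3.096 → round up → 4

NNH ≈ 4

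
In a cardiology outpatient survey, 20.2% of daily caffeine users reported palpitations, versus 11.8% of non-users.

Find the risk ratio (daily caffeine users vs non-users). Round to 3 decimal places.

RR = 0.2020 / 0.1180 = 1.712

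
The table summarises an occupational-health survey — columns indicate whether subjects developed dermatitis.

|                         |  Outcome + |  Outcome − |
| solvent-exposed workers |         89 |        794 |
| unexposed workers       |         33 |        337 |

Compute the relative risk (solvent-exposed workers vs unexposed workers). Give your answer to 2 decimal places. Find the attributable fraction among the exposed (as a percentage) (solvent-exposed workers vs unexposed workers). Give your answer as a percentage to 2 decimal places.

RR = 1.13; AR% = 11.51%

risk, solvent-exposed workers = 89/883 = 0.1008
risk, unexposed workers = 33/370 = 0.0892
RR = 0.1008 / 0.0892 = 1.13
AR% = (0.1008 − 0.0892) / 0.1008 = 0.1151 → 11.51%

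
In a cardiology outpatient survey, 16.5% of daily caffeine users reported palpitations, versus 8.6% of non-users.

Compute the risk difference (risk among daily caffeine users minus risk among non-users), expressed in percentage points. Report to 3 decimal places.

RD: 7.900

risk difference = 0.1650 − 0.0860 = 0.0790 → 7.900 percentage points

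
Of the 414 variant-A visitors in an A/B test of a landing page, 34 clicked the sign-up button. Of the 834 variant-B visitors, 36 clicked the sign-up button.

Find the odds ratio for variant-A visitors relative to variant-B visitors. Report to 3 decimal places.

1.983

odds, variant-A visitors = 34/380 = 0.08947
odds, variant-B visitors = 36/798 = 0.04511
OR = 0.08947 / 0.04511 = 1.983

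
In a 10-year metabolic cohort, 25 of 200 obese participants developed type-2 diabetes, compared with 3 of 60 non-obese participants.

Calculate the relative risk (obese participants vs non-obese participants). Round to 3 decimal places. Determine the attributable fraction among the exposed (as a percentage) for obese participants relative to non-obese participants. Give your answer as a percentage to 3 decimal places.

risk, obese participants = 25/200 = 0.1250
risk, non-obese participants = 3/60 = 0.0500
RR = 0.1250 / 0.0500 = 2.500
AR% = (0.1250 − 0.0500) / 0.1250 = 0.6000 → 60.000%

RR = 2.500; AR% = 60.000%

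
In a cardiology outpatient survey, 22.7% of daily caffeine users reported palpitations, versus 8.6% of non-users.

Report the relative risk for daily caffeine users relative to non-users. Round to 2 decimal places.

RR = 0.2270 / 0.0860 = 2.64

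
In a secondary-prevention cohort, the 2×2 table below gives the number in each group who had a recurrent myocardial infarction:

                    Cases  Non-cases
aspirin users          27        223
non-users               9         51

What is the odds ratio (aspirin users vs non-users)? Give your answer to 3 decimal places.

0.686

odds, aspirin users = 27/223 = 0.1211
odds, non-users = 9/51 = 0.1765
OR = 0.1211 / 0.1765 = 0.686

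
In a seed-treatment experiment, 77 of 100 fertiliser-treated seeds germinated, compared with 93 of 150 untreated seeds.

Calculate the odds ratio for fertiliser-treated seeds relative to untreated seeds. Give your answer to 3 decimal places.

OR = (77 × 57) / (23 × 93) = 4389/2139 ≈ 2.052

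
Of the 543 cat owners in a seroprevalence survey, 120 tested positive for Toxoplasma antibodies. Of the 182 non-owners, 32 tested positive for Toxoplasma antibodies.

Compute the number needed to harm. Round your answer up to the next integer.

risk, cat owners = 120/543 = 0.220994
risk, non-owners = 32/182 = 0.175824
absolute risk difference = 0.045170
1 / 0.045170 = 22.139 → round up → 23

23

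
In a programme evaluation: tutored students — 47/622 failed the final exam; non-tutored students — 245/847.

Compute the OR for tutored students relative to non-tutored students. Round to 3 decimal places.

OR = (47 × 602) / (575 × 245) = 28294/140875 ≈ 0.201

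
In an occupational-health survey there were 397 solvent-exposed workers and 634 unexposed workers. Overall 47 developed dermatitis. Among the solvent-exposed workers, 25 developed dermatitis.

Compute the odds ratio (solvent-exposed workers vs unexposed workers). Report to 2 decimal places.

solvent-exposed workers without the outcome: 397 − 25 = 372
unexposed workers with the outcome: 47 − 25 = 22
unexposed workers without the outcome: 634 − 22 = 612
odds, solvent-exposed workers = 25/372 = 0.06720
odds, unexposed workers = 22/612 = 0.03595
OR = 0.06720 / 0.03595 = 1.87

OR = 1.87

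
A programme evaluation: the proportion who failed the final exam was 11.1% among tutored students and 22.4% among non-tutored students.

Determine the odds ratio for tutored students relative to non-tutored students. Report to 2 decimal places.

OR = 0.43

odds, tutored students = 0.1110/0.8890 = 0.1249
odds, non-tutored students = 0.2240/0.7760 = 0.2887
OR = 0.1249 / 0.2887 = 0.43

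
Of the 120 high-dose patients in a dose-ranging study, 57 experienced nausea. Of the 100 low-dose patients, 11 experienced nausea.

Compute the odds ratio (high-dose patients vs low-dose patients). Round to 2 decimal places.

OR = (57 × 89) / (63 × 11) = 5073/693 ≈ 7.32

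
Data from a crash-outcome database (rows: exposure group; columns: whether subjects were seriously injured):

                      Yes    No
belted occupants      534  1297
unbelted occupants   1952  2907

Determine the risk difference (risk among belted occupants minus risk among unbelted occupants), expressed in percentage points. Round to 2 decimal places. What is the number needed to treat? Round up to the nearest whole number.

risk, belted occupants = 534/1831 = 0.2916
risk, unbelted occupants = 1952/4859 = 0.4017
risk difference = 0.2916 − 0.4017 = -0.1101 → -11.01 percentage points
absolute risk difference = 0.110085
1 / 0.110085 = 9.084 → round up → 10

RD = -11.01; NNT = 10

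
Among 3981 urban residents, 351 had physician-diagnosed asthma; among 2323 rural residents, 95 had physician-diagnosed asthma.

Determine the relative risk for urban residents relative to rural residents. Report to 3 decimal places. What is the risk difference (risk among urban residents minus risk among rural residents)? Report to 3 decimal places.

RR = 2.156; RD = 0.047

risk, urban residents = 351/3981 = 0.08817
risk, rural residents = 95/2323 = 0.04090
RR = 0.08817 / 0.04090 = 2.156
risk difference = 0.08817 − 0.04090 = 0.047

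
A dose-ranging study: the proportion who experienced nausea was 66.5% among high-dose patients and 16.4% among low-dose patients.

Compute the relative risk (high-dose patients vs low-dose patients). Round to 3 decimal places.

RR = 0.6650 / 0.1640 = 4.055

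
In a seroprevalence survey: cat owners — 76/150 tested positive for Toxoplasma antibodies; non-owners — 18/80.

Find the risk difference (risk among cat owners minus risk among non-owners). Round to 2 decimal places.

risk, cat owners = 76/150 = 0.5067
risk, non-owners = 18/80 = 0.2250
risk difference = 0.5067 − 0.2250 = 0.28

0.28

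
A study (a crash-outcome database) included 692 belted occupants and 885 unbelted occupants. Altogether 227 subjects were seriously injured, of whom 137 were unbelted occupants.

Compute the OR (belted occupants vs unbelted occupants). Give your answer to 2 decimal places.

0.82

belted occupants with the outcome: 227 − 137 = 90
belted occupants without the outcome: 692 − 90 = 602
unbelted occupants without the outcome: 885 − 137 = 748
odds, belted occupants = 90/602 = 0.1495
odds, unbelted occupants = 137/748 = 0.1832
OR = 0.1495 / 0.1832 = 0.82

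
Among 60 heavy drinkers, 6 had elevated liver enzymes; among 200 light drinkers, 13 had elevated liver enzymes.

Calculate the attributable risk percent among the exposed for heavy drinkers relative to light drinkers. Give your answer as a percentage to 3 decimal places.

35.000%

risk, heavy drinkers = 6/60 = 0.1000
risk, light drinkers = 13/200 = 0.0650
AR% = (0.1000 − 0.0650) / 0.1000 = 0.3500 → 35.000%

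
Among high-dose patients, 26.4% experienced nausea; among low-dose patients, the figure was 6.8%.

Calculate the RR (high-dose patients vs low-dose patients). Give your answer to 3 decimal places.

RR = 0.2640 / 0.0680 = 3.882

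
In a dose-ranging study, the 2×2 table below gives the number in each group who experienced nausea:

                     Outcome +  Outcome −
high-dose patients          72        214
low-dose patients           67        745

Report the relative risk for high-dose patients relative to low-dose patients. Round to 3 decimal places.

RR ≈ 3.051

risk, high-dose patients = 72/286 = 0.2517
risk, low-dose patients = 67/812 = 0.0825
RR = 0.2517 / 0.0825 = 3.051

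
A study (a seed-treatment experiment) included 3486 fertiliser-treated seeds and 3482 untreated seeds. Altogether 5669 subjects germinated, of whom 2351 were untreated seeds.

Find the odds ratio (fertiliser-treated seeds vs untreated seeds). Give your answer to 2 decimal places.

fertiliser-treated seeds with the outcome: 5669 − 2351 = 3318
fertiliser-treated seeds without the outcome: 3486 − 3318 = 168
untreated seeds without the outcome: 3482 − 2351 = 1131
OR = (3318 × 1131) / (168 × 2351) = 3752658/394968 ≈ 9.50

9.50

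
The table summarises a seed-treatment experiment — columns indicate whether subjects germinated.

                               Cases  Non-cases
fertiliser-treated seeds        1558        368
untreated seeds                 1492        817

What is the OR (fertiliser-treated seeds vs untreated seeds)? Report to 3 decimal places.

OR = (1558 × 817) / (368 × 1492) = 1272886/549056 ≈ 2.318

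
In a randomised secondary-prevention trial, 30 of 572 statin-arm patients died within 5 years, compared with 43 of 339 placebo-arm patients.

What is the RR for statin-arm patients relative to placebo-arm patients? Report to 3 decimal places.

risk, statin-arm patients = 30/572 = 0.0524
risk, placebo-arm patients = 43/339 = 0.1268
RR = 0.0524 / 0.1268 = 0.413

0.413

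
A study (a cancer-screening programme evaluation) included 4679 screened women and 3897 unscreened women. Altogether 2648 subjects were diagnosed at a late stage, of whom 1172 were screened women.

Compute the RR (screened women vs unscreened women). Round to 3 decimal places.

screened women without the outcome: 4679 − 1172 = 3507
unscreened women with the outcome: 2648 − 1172 = 1476
unscreened women without the outcome: 3897 − 1476 = 2421
risk, screened women = 1172/4679 = 0.2505
risk, unscreened women = 1476/3897 = 0.3788
RR = 0.2505 / 0.3788 = 0.661

0.661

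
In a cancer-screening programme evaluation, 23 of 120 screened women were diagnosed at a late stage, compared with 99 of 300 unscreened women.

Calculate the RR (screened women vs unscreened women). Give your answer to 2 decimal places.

0.58

risk, screened women = 23/120 = 0.1917
risk, unscreened women = 99/300 = 0.3300
RR = 0.1917 / 0.3300 = 0.58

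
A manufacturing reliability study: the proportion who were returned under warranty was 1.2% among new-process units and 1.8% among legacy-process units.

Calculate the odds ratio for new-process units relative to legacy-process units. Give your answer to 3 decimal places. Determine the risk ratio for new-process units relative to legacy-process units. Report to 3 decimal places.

OR = 0.663; RR = 0.667

odds, new-process units = 0.01200/0.98800 = 0.01215
odds, legacy-process units = 0.01800/0.98200 = 0.01833
OR = 0.01215 / 0.01833 = 0.663
RR = 0.01200 / 0.01800 = 0.667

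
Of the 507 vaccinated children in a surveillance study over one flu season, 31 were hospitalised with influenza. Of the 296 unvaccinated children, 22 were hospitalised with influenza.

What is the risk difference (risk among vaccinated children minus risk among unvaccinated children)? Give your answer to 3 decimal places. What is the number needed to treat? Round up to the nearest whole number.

risk, vaccinated children = 31/507 = 0.0611
risk, unvaccinated children = 22/296 = 0.0743
risk difference = 0.0611 − 0.0743 = -0.013
absolute risk difference = 0.013180
1 / 0.013180 = 75.873 → round up → 76

RD = -0.013; NNT = 76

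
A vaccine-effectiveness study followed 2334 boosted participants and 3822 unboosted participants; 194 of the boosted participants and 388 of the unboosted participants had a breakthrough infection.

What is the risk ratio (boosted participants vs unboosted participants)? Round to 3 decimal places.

RR ≈ 0.819

risk, boosted participants = 194/2334 = 0.0831
risk, unboosted participants = 388/3822 = 0.1015
RR = 0.0831 / 0.1015 = 0.819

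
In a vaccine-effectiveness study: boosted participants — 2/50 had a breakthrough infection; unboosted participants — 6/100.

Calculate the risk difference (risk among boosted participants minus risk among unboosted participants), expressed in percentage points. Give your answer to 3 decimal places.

-2.000

risk, boosted participants = 2/50 = 0.04000
risk, unboosted participants = 6/100 = 0.06000
risk difference = 0.04000 − 0.06000 = -0.02000 → -2.000 percentage points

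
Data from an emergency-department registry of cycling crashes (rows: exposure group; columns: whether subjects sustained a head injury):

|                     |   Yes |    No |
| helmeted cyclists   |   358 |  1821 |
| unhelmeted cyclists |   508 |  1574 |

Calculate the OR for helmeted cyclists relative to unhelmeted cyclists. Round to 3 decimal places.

odds, helmeted cyclists = 358/1821 = 0.1966
odds, unhelmeted cyclists = 508/1574 = 0.3227
OR = 0.1966 / 0.3227 = 0.609

0.609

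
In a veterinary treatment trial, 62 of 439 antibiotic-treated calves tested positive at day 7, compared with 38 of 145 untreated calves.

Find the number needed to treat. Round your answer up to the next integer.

NNT = 9

risk, antibiotic-treated calves = 62/439 = 0.141230
risk, untreated calves = 38/145 = 0.262069
absolute risk difference = 0.120839
1 / 0.120839 = 8.275 → round up → 9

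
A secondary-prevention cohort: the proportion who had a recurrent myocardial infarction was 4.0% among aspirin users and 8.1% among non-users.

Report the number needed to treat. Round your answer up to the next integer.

25

absolute risk difference = 0.041000
1 / 0.041000 = 24.390 → round up → 25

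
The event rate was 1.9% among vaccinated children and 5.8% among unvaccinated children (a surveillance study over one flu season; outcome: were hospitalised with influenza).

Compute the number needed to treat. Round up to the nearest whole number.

absolute risk difference = 0.039000
1 / 0.039000 = 25.641 → round up → 26

26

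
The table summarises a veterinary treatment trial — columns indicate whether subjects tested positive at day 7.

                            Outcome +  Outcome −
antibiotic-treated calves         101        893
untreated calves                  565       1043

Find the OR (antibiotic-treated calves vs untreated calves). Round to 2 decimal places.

odds, antibiotic-treated calves = 101/893 = 0.1131
odds, untreated calves = 565/1043 = 0.5417
OR = 0.1131 / 0.5417 = 0.21

OR ≈ 0.21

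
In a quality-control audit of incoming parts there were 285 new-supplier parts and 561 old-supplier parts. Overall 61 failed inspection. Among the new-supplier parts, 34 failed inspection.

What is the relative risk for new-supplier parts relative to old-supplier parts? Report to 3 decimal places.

RR: 2.479

new-supplier parts without the outcome: 285 − 34 = 251
old-supplier parts with the outcome: 61 − 34 = 27
old-supplier parts without the outcome: 561 − 27 = 534
risk, new-supplier parts = 34/285 = 0.11930
risk, old-supplier parts = 27/561 = 0.04813
RR = 0.11930 / 0.04813 = 2.479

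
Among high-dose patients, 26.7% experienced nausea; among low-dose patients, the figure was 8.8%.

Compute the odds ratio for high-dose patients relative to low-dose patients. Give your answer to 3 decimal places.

odds, high-dose patients = 0.2670/0.7330 = 0.3643
odds, low-dose patients = 0.0880/0.9120 = 0.0965
OR = 0.3643 / 0.0965 = 3.775

3.775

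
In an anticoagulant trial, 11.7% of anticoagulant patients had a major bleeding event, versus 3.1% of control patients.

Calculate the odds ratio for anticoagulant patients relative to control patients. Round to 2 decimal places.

odds, anticoagulant patients = 0.11700/0.88300 = 0.13250
odds, control patients = 0.03100/0.96900 = 0.03199
OR = 0.13250 / 0.03199 = 4.14

4.14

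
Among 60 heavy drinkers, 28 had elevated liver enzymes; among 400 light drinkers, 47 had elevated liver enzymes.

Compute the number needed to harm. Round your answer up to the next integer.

risk, heavy drinkers = 28/60 = 0.466667
risk, light drinkers = 47/400 = 0.117500
absolute risk difference = 0.349167
1 / 0.349167 = 2.864 → round up → 3

3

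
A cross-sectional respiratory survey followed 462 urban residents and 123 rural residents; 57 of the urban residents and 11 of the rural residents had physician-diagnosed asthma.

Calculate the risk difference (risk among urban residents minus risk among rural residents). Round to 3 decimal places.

0.034

risk, urban residents = 57/462 = 0.1234
risk, rural residents = 11/123 = 0.0894
risk difference = 0.1234 − 0.0894 = 0.034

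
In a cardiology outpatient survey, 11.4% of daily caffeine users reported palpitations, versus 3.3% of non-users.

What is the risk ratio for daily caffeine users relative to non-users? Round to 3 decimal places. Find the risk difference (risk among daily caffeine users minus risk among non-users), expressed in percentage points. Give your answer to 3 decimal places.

RR = 0.11400 / 0.03300 = 3.455
risk difference = 0.11400 − 0.03300 = 0.08100 → 8.100 percentage points

RR = 3.455; RD = 8.100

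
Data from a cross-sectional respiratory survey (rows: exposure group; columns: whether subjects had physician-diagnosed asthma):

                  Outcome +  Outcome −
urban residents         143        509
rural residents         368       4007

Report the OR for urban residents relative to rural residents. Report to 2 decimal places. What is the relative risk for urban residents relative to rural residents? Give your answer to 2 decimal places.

odds, urban residents = 143/509 = 0.2809
odds, rural residents = 368/4007 = 0.0918
OR = 0.2809 / 0.0918 = 3.06
risk, urban residents = 143/652 = 0.2193
risk, rural residents = 368/4375 = 0.0841
RR = 0.2193 / 0.0841 = 2.61

OR = 3.06; RR = 2.61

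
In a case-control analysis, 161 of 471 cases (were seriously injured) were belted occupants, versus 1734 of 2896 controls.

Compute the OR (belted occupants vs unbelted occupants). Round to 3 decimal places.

odds, belted occupants = 161/1734 = 0.0928
odds, unbelted occupants = 310/1162 = 0.2668
OR = 0.0928 / 0.2668 = 0.348

0.348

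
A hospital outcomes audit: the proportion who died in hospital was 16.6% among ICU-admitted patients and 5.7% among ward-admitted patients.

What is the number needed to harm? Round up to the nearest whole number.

absolute risk difference = 0.109000
1 / 0.109000 = 9.174 → round up → 10

NNH ≈ 10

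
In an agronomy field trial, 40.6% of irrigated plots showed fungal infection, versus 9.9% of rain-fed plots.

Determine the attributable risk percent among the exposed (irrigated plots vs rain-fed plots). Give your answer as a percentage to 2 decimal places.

AR% = (0.4060 − 0.0990) / 0.4060 = 0.7562 → 75.62%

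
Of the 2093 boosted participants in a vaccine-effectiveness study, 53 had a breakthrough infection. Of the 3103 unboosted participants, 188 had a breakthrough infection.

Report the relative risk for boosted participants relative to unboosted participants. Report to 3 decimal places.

RR: 0.418

risk, boosted participants = 53/2093 = 0.02532
risk, unboosted participants = 188/3103 = 0.06059
RR = 0.02532 / 0.06059 = 0.418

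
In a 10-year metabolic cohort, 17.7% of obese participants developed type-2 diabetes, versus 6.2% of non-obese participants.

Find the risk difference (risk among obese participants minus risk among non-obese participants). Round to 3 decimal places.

risk difference = 0.1770 − 0.0620 = 0.115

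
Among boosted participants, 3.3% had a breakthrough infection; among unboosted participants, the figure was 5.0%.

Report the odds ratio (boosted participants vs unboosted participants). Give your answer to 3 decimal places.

OR ≈ 0.648

odds, boosted participants = 0.03300/0.96700 = 0.03413
odds, unboosted participants = 0.05000/0.95000 = 0.05263
OR = 0.03413 / 0.05263 = 0.648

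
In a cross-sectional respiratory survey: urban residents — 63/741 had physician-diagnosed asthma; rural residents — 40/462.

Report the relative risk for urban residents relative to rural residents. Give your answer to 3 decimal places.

risk, urban residents = 63/741 = 0.0850
risk, rural residents = 40/462 = 0.0866
RR = 0.0850 / 0.0866 = 0.982

RR = 0.982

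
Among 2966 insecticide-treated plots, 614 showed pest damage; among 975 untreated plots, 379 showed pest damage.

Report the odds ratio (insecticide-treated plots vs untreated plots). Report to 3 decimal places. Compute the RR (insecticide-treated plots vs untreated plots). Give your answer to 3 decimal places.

OR = (614 × 596) / (2352 × 379) = 365944/891408 ≈ 0.411
risk, insecticide-treated plots = 614/2966 = 0.2070
risk, untreated plots = 379/975 = 0.3887
RR = 0.2070 / 0.3887 = 0.533

OR = 0.411; RR = 0.533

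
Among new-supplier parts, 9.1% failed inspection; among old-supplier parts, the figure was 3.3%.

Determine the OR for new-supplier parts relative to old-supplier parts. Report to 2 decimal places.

odds, new-supplier parts = 0.09100/0.90900 = 0.10011
odds, old-supplier parts = 0.03300/0.96700 = 0.03413
OR = 0.10011 / 0.03413 = 2.93

2.93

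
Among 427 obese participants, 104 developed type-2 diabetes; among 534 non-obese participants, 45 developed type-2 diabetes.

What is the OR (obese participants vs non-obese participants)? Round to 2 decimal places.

OR = (104 × 489) / (323 × 45) = 50856/14535 ≈ 3.50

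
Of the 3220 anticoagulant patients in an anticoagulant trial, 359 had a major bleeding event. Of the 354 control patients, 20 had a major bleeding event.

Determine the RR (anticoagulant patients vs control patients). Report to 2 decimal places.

1.97

risk, anticoagulant patients = 359/3220 = 0.1115
risk, control patients = 20/354 = 0.0565
RR = 0.1115 / 0.0565 = 1.97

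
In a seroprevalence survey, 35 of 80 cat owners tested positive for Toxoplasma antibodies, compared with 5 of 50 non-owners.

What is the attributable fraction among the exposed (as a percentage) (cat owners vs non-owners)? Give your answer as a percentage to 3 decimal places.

AR%: 77.143%

risk, cat owners = 35/80 = 0.4375
risk, non-owners = 5/50 = 0.1000
AR% = (0.4375 − 0.1000) / 0.4375 = 0.7714 → 77.143%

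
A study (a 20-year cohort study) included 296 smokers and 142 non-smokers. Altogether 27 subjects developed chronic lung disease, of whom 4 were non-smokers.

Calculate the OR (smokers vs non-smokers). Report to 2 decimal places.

smokers with the outcome: 27 − 4 = 23
smokers without the outcome: 296 − 23 = 273
non-smokers without the outcome: 142 − 4 = 138
OR = (23 × 138) / (273 × 4) = 3174/1092 ≈ 2.91

2.91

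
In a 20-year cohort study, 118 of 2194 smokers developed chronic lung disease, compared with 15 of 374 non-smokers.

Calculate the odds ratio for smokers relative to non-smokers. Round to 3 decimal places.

OR = (118 × 359) / (2076 × 15) = 42362/31140 ≈ 1.360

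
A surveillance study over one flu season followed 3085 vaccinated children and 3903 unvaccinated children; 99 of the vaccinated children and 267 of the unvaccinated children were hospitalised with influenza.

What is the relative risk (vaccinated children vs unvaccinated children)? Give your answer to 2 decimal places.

RR = 0.47

risk, vaccinated children = 99/3085 = 0.03209
risk, unvaccinated children = 267/3903 = 0.06841
RR = 0.03209 / 0.06841 = 0.47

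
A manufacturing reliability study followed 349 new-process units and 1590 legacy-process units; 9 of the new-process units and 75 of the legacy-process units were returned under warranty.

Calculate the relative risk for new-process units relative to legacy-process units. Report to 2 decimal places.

0.55

risk, new-process units = 9/349 = 0.02579
risk, legacy-process units = 75/1590 = 0.04717
RR = 0.02579 / 0.04717 = 0.55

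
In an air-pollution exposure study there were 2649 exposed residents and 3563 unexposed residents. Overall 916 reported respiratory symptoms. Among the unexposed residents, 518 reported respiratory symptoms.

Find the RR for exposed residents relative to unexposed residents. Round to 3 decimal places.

RR = 1.033

exposed residents with the outcome: 916 − 518 = 398
exposed residents without the outcome: 2649 − 398 = 2251
unexposed residents without the outcome: 3563 − 518 = 3045
risk, exposed residents = 398/2649 = 0.1502
risk, unexposed residents = 518/3563 = 0.1454
RR = 0.1502 / 0.1454 = 1.033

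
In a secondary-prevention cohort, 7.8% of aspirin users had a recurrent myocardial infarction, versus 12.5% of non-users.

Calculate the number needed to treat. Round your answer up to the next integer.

absolute risk difference = 0.047000
1 / 0.047000 = 21.277 → round up → 22

22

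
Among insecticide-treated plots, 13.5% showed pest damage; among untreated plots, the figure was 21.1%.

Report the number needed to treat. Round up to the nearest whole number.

14

absolute risk difference = 0.076000
1 / 0.076000 = 13.158 → round up → 14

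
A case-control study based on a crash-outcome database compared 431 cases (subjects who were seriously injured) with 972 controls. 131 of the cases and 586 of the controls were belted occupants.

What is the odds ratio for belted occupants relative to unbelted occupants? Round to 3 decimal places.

OR = (131 × 386) / (586 × 300) = 50566/175800 ≈ 0.288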